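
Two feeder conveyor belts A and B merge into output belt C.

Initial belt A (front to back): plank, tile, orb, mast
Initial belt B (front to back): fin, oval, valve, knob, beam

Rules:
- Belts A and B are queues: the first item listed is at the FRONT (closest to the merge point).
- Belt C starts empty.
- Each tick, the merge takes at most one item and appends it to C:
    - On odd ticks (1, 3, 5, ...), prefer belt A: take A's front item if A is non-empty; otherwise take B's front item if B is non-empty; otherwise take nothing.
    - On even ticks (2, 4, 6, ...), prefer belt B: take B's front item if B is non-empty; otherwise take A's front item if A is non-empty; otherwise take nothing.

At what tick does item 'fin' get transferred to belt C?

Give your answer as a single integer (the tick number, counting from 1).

Tick 1: prefer A, take plank from A; A=[tile,orb,mast] B=[fin,oval,valve,knob,beam] C=[plank]
Tick 2: prefer B, take fin from B; A=[tile,orb,mast] B=[oval,valve,knob,beam] C=[plank,fin]

Answer: 2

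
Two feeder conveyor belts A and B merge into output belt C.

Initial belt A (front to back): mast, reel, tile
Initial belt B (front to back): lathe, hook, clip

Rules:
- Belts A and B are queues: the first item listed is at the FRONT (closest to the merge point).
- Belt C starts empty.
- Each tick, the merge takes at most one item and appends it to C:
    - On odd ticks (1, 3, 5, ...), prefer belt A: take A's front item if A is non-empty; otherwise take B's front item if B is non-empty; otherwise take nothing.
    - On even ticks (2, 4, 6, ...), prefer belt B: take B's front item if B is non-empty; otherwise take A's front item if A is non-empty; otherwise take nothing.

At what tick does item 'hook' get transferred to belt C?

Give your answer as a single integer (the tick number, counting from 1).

Tick 1: prefer A, take mast from A; A=[reel,tile] B=[lathe,hook,clip] C=[mast]
Tick 2: prefer B, take lathe from B; A=[reel,tile] B=[hook,clip] C=[mast,lathe]
Tick 3: prefer A, take reel from A; A=[tile] B=[hook,clip] C=[mast,lathe,reel]
Tick 4: prefer B, take hook from B; A=[tile] B=[clip] C=[mast,lathe,reel,hook]

Answer: 4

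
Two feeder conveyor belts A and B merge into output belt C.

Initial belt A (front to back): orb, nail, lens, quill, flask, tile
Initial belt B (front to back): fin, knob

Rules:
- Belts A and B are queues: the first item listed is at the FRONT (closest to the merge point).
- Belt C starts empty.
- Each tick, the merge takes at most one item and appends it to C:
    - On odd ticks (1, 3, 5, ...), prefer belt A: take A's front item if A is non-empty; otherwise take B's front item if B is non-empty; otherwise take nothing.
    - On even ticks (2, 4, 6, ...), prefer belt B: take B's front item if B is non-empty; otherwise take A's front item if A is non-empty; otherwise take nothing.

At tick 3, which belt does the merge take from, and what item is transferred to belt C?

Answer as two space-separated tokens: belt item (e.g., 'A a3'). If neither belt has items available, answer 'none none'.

Tick 1: prefer A, take orb from A; A=[nail,lens,quill,flask,tile] B=[fin,knob] C=[orb]
Tick 2: prefer B, take fin from B; A=[nail,lens,quill,flask,tile] B=[knob] C=[orb,fin]
Tick 3: prefer A, take nail from A; A=[lens,quill,flask,tile] B=[knob] C=[orb,fin,nail]

Answer: A nail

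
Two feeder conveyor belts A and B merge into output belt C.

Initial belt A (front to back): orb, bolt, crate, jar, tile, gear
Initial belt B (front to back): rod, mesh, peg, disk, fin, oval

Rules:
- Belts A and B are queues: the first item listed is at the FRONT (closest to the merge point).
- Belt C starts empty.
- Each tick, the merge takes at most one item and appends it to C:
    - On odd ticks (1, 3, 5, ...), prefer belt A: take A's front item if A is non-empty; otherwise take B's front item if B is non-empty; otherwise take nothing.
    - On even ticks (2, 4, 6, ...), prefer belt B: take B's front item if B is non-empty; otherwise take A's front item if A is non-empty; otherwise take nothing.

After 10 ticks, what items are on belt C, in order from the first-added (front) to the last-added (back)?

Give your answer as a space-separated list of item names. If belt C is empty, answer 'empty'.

Tick 1: prefer A, take orb from A; A=[bolt,crate,jar,tile,gear] B=[rod,mesh,peg,disk,fin,oval] C=[orb]
Tick 2: prefer B, take rod from B; A=[bolt,crate,jar,tile,gear] B=[mesh,peg,disk,fin,oval] C=[orb,rod]
Tick 3: prefer A, take bolt from A; A=[crate,jar,tile,gear] B=[mesh,peg,disk,fin,oval] C=[orb,rod,bolt]
Tick 4: prefer B, take mesh from B; A=[crate,jar,tile,gear] B=[peg,disk,fin,oval] C=[orb,rod,bolt,mesh]
Tick 5: prefer A, take crate from A; A=[jar,tile,gear] B=[peg,disk,fin,oval] C=[orb,rod,bolt,mesh,crate]
Tick 6: prefer B, take peg from B; A=[jar,tile,gear] B=[disk,fin,oval] C=[orb,rod,bolt,mesh,crate,peg]
Tick 7: prefer A, take jar from A; A=[tile,gear] B=[disk,fin,oval] C=[orb,rod,bolt,mesh,crate,peg,jar]
Tick 8: prefer B, take disk from B; A=[tile,gear] B=[fin,oval] C=[orb,rod,bolt,mesh,crate,peg,jar,disk]
Tick 9: prefer A, take tile from A; A=[gear] B=[fin,oval] C=[orb,rod,bolt,mesh,crate,peg,jar,disk,tile]
Tick 10: prefer B, take fin from B; A=[gear] B=[oval] C=[orb,rod,bolt,mesh,crate,peg,jar,disk,tile,fin]

Answer: orb rod bolt mesh crate peg jar disk tile fin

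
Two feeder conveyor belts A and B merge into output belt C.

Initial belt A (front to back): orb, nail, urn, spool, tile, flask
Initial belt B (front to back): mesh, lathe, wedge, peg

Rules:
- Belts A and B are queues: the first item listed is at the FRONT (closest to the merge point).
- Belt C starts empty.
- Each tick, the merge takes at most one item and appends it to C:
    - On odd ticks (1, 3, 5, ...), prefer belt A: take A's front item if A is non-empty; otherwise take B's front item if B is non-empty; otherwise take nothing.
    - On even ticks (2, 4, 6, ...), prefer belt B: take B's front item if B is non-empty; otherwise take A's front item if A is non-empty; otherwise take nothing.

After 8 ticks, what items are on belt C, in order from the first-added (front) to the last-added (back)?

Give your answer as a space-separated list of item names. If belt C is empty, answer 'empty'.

Answer: orb mesh nail lathe urn wedge spool peg

Derivation:
Tick 1: prefer A, take orb from A; A=[nail,urn,spool,tile,flask] B=[mesh,lathe,wedge,peg] C=[orb]
Tick 2: prefer B, take mesh from B; A=[nail,urn,spool,tile,flask] B=[lathe,wedge,peg] C=[orb,mesh]
Tick 3: prefer A, take nail from A; A=[urn,spool,tile,flask] B=[lathe,wedge,peg] C=[orb,mesh,nail]
Tick 4: prefer B, take lathe from B; A=[urn,spool,tile,flask] B=[wedge,peg] C=[orb,mesh,nail,lathe]
Tick 5: prefer A, take urn from A; A=[spool,tile,flask] B=[wedge,peg] C=[orb,mesh,nail,lathe,urn]
Tick 6: prefer B, take wedge from B; A=[spool,tile,flask] B=[peg] C=[orb,mesh,nail,lathe,urn,wedge]
Tick 7: prefer A, take spool from A; A=[tile,flask] B=[peg] C=[orb,mesh,nail,lathe,urn,wedge,spool]
Tick 8: prefer B, take peg from B; A=[tile,flask] B=[-] C=[orb,mesh,nail,lathe,urn,wedge,spool,peg]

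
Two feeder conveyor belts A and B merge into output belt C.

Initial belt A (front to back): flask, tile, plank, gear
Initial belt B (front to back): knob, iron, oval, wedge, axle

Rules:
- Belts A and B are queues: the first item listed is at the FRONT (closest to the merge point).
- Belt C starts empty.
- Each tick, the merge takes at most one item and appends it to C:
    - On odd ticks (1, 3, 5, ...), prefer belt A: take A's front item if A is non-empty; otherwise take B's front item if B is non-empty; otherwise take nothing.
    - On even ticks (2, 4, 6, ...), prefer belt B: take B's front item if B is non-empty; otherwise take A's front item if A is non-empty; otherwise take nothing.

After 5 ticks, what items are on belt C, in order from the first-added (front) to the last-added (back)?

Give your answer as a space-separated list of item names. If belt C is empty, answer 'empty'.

Answer: flask knob tile iron plank

Derivation:
Tick 1: prefer A, take flask from A; A=[tile,plank,gear] B=[knob,iron,oval,wedge,axle] C=[flask]
Tick 2: prefer B, take knob from B; A=[tile,plank,gear] B=[iron,oval,wedge,axle] C=[flask,knob]
Tick 3: prefer A, take tile from A; A=[plank,gear] B=[iron,oval,wedge,axle] C=[flask,knob,tile]
Tick 4: prefer B, take iron from B; A=[plank,gear] B=[oval,wedge,axle] C=[flask,knob,tile,iron]
Tick 5: prefer A, take plank from A; A=[gear] B=[oval,wedge,axle] C=[flask,knob,tile,iron,plank]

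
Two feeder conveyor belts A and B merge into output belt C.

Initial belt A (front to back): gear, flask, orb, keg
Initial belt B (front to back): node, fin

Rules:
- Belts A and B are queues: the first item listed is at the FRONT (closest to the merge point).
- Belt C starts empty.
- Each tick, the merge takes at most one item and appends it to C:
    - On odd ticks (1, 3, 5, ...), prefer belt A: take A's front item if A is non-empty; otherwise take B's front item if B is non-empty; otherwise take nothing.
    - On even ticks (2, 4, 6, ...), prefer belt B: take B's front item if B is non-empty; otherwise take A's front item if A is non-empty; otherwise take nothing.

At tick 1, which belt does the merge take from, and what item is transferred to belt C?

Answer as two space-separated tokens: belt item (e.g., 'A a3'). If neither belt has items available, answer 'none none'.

Tick 1: prefer A, take gear from A; A=[flask,orb,keg] B=[node,fin] C=[gear]

Answer: A gear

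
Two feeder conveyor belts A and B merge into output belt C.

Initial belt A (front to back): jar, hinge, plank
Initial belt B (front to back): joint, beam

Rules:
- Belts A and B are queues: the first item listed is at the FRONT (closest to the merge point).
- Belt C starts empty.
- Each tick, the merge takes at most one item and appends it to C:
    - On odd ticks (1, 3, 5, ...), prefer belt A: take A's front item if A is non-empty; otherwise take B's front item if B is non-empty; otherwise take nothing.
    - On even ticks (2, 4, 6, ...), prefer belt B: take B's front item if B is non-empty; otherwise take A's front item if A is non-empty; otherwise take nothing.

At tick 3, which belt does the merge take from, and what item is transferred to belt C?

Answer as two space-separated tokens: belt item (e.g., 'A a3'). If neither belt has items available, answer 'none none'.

Answer: A hinge

Derivation:
Tick 1: prefer A, take jar from A; A=[hinge,plank] B=[joint,beam] C=[jar]
Tick 2: prefer B, take joint from B; A=[hinge,plank] B=[beam] C=[jar,joint]
Tick 3: prefer A, take hinge from A; A=[plank] B=[beam] C=[jar,joint,hinge]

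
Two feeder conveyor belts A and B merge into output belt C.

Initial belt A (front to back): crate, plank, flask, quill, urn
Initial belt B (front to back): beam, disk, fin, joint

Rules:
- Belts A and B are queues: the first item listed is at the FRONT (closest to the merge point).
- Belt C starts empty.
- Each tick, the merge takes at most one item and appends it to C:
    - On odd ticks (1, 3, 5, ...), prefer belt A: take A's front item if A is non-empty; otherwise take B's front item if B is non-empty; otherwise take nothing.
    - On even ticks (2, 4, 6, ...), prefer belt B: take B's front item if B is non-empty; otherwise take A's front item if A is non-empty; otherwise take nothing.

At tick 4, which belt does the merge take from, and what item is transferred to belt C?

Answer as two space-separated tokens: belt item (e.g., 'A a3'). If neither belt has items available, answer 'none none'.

Tick 1: prefer A, take crate from A; A=[plank,flask,quill,urn] B=[beam,disk,fin,joint] C=[crate]
Tick 2: prefer B, take beam from B; A=[plank,flask,quill,urn] B=[disk,fin,joint] C=[crate,beam]
Tick 3: prefer A, take plank from A; A=[flask,quill,urn] B=[disk,fin,joint] C=[crate,beam,plank]
Tick 4: prefer B, take disk from B; A=[flask,quill,urn] B=[fin,joint] C=[crate,beam,plank,disk]

Answer: B disk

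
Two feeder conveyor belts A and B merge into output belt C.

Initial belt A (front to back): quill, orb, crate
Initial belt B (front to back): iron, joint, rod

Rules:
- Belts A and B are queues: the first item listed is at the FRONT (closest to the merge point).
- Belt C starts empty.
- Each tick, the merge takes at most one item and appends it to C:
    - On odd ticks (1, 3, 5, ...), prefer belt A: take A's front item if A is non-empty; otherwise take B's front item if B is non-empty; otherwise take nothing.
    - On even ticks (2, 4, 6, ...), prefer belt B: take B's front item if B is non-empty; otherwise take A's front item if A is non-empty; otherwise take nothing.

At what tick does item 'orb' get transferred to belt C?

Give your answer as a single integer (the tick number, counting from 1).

Answer: 3

Derivation:
Tick 1: prefer A, take quill from A; A=[orb,crate] B=[iron,joint,rod] C=[quill]
Tick 2: prefer B, take iron from B; A=[orb,crate] B=[joint,rod] C=[quill,iron]
Tick 3: prefer A, take orb from A; A=[crate] B=[joint,rod] C=[quill,iron,orb]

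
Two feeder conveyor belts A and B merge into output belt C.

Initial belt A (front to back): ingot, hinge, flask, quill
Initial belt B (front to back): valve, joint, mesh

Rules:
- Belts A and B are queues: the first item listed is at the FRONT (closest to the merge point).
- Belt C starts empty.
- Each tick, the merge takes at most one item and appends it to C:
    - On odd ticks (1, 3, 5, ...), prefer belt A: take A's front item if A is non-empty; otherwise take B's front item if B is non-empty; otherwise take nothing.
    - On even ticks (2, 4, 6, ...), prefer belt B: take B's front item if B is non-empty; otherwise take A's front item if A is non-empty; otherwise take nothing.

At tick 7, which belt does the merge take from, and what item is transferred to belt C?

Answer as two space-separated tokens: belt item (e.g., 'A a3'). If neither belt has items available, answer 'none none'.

Answer: A quill

Derivation:
Tick 1: prefer A, take ingot from A; A=[hinge,flask,quill] B=[valve,joint,mesh] C=[ingot]
Tick 2: prefer B, take valve from B; A=[hinge,flask,quill] B=[joint,mesh] C=[ingot,valve]
Tick 3: prefer A, take hinge from A; A=[flask,quill] B=[joint,mesh] C=[ingot,valve,hinge]
Tick 4: prefer B, take joint from B; A=[flask,quill] B=[mesh] C=[ingot,valve,hinge,joint]
Tick 5: prefer A, take flask from A; A=[quill] B=[mesh] C=[ingot,valve,hinge,joint,flask]
Tick 6: prefer B, take mesh from B; A=[quill] B=[-] C=[ingot,valve,hinge,joint,flask,mesh]
Tick 7: prefer A, take quill from A; A=[-] B=[-] C=[ingot,valve,hinge,joint,flask,mesh,quill]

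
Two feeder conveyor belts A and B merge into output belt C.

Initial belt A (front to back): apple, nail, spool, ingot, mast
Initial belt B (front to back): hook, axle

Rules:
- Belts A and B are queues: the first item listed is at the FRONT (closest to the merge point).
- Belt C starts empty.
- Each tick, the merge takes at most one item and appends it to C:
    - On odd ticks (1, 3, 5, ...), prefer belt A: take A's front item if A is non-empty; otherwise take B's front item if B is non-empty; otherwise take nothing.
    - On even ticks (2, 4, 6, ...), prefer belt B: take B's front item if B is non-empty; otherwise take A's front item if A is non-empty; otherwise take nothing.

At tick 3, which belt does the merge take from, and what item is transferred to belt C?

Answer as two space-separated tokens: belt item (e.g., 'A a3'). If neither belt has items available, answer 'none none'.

Answer: A nail

Derivation:
Tick 1: prefer A, take apple from A; A=[nail,spool,ingot,mast] B=[hook,axle] C=[apple]
Tick 2: prefer B, take hook from B; A=[nail,spool,ingot,mast] B=[axle] C=[apple,hook]
Tick 3: prefer A, take nail from A; A=[spool,ingot,mast] B=[axle] C=[apple,hook,nail]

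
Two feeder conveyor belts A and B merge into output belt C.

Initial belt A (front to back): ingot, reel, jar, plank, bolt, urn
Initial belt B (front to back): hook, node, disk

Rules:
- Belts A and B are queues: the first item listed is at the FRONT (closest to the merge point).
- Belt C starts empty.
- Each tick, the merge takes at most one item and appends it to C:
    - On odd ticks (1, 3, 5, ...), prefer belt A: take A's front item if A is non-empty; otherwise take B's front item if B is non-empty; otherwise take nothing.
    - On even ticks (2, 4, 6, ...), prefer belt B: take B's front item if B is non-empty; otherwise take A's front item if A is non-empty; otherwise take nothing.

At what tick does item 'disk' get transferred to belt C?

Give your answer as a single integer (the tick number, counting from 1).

Answer: 6

Derivation:
Tick 1: prefer A, take ingot from A; A=[reel,jar,plank,bolt,urn] B=[hook,node,disk] C=[ingot]
Tick 2: prefer B, take hook from B; A=[reel,jar,plank,bolt,urn] B=[node,disk] C=[ingot,hook]
Tick 3: prefer A, take reel from A; A=[jar,plank,bolt,urn] B=[node,disk] C=[ingot,hook,reel]
Tick 4: prefer B, take node from B; A=[jar,plank,bolt,urn] B=[disk] C=[ingot,hook,reel,node]
Tick 5: prefer A, take jar from A; A=[plank,bolt,urn] B=[disk] C=[ingot,hook,reel,node,jar]
Tick 6: prefer B, take disk from B; A=[plank,bolt,urn] B=[-] C=[ingot,hook,reel,node,jar,disk]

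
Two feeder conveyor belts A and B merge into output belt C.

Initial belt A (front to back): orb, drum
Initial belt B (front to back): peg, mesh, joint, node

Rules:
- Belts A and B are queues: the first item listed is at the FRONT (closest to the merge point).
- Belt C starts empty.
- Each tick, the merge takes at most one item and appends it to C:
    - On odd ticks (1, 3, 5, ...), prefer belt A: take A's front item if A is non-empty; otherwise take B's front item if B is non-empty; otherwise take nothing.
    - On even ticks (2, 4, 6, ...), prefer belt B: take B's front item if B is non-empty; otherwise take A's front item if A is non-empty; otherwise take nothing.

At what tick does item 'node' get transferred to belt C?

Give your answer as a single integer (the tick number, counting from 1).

Tick 1: prefer A, take orb from A; A=[drum] B=[peg,mesh,joint,node] C=[orb]
Tick 2: prefer B, take peg from B; A=[drum] B=[mesh,joint,node] C=[orb,peg]
Tick 3: prefer A, take drum from A; A=[-] B=[mesh,joint,node] C=[orb,peg,drum]
Tick 4: prefer B, take mesh from B; A=[-] B=[joint,node] C=[orb,peg,drum,mesh]
Tick 5: prefer A, take joint from B; A=[-] B=[node] C=[orb,peg,drum,mesh,joint]
Tick 6: prefer B, take node from B; A=[-] B=[-] C=[orb,peg,drum,mesh,joint,node]

Answer: 6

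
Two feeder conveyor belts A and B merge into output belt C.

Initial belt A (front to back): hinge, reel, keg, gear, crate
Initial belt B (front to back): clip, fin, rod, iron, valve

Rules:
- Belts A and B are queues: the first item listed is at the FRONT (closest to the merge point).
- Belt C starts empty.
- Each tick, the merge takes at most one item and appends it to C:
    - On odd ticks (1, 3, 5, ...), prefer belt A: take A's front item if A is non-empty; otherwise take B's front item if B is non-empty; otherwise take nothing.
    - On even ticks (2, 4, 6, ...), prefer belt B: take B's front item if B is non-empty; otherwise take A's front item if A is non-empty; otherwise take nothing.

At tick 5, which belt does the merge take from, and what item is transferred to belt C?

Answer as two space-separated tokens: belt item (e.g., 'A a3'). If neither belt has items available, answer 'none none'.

Tick 1: prefer A, take hinge from A; A=[reel,keg,gear,crate] B=[clip,fin,rod,iron,valve] C=[hinge]
Tick 2: prefer B, take clip from B; A=[reel,keg,gear,crate] B=[fin,rod,iron,valve] C=[hinge,clip]
Tick 3: prefer A, take reel from A; A=[keg,gear,crate] B=[fin,rod,iron,valve] C=[hinge,clip,reel]
Tick 4: prefer B, take fin from B; A=[keg,gear,crate] B=[rod,iron,valve] C=[hinge,clip,reel,fin]
Tick 5: prefer A, take keg from A; A=[gear,crate] B=[rod,iron,valve] C=[hinge,clip,reel,fin,keg]

Answer: A keg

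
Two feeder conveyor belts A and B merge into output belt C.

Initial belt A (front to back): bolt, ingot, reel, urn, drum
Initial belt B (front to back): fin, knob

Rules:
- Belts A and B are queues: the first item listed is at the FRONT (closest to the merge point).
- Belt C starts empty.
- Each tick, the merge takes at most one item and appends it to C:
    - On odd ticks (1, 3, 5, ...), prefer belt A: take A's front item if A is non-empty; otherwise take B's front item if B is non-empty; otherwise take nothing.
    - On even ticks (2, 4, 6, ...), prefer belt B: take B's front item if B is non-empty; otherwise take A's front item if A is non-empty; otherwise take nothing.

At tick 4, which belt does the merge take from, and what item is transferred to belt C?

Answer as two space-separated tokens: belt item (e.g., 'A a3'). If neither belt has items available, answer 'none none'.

Tick 1: prefer A, take bolt from A; A=[ingot,reel,urn,drum] B=[fin,knob] C=[bolt]
Tick 2: prefer B, take fin from B; A=[ingot,reel,urn,drum] B=[knob] C=[bolt,fin]
Tick 3: prefer A, take ingot from A; A=[reel,urn,drum] B=[knob] C=[bolt,fin,ingot]
Tick 4: prefer B, take knob from B; A=[reel,urn,drum] B=[-] C=[bolt,fin,ingot,knob]

Answer: B knob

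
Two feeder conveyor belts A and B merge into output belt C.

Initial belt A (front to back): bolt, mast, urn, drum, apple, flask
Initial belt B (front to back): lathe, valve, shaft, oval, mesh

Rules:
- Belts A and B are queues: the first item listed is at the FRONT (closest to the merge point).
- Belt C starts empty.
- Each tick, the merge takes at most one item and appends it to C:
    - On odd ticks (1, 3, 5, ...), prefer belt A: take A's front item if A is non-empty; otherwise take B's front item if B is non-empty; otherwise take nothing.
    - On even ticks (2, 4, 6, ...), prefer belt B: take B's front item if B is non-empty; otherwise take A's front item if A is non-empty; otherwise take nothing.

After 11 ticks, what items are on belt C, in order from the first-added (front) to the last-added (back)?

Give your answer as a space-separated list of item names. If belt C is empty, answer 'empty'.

Answer: bolt lathe mast valve urn shaft drum oval apple mesh flask

Derivation:
Tick 1: prefer A, take bolt from A; A=[mast,urn,drum,apple,flask] B=[lathe,valve,shaft,oval,mesh] C=[bolt]
Tick 2: prefer B, take lathe from B; A=[mast,urn,drum,apple,flask] B=[valve,shaft,oval,mesh] C=[bolt,lathe]
Tick 3: prefer A, take mast from A; A=[urn,drum,apple,flask] B=[valve,shaft,oval,mesh] C=[bolt,lathe,mast]
Tick 4: prefer B, take valve from B; A=[urn,drum,apple,flask] B=[shaft,oval,mesh] C=[bolt,lathe,mast,valve]
Tick 5: prefer A, take urn from A; A=[drum,apple,flask] B=[shaft,oval,mesh] C=[bolt,lathe,mast,valve,urn]
Tick 6: prefer B, take shaft from B; A=[drum,apple,flask] B=[oval,mesh] C=[bolt,lathe,mast,valve,urn,shaft]
Tick 7: prefer A, take drum from A; A=[apple,flask] B=[oval,mesh] C=[bolt,lathe,mast,valve,urn,shaft,drum]
Tick 8: prefer B, take oval from B; A=[apple,flask] B=[mesh] C=[bolt,lathe,mast,valve,urn,shaft,drum,oval]
Tick 9: prefer A, take apple from A; A=[flask] B=[mesh] C=[bolt,lathe,mast,valve,urn,shaft,drum,oval,apple]
Tick 10: prefer B, take mesh from B; A=[flask] B=[-] C=[bolt,lathe,mast,valve,urn,shaft,drum,oval,apple,mesh]
Tick 11: prefer A, take flask from A; A=[-] B=[-] C=[bolt,lathe,mast,valve,urn,shaft,drum,oval,apple,mesh,flask]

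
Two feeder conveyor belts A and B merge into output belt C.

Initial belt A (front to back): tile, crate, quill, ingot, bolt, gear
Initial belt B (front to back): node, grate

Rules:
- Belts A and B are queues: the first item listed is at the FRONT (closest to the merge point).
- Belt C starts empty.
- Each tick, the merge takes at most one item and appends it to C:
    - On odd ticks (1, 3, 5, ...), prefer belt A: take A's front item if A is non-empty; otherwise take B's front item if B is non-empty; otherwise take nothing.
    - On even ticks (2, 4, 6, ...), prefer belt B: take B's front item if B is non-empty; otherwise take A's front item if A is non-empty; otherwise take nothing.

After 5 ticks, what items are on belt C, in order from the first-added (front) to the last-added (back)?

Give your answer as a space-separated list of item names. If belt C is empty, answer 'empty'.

Answer: tile node crate grate quill

Derivation:
Tick 1: prefer A, take tile from A; A=[crate,quill,ingot,bolt,gear] B=[node,grate] C=[tile]
Tick 2: prefer B, take node from B; A=[crate,quill,ingot,bolt,gear] B=[grate] C=[tile,node]
Tick 3: prefer A, take crate from A; A=[quill,ingot,bolt,gear] B=[grate] C=[tile,node,crate]
Tick 4: prefer B, take grate from B; A=[quill,ingot,bolt,gear] B=[-] C=[tile,node,crate,grate]
Tick 5: prefer A, take quill from A; A=[ingot,bolt,gear] B=[-] C=[tile,node,crate,grate,quill]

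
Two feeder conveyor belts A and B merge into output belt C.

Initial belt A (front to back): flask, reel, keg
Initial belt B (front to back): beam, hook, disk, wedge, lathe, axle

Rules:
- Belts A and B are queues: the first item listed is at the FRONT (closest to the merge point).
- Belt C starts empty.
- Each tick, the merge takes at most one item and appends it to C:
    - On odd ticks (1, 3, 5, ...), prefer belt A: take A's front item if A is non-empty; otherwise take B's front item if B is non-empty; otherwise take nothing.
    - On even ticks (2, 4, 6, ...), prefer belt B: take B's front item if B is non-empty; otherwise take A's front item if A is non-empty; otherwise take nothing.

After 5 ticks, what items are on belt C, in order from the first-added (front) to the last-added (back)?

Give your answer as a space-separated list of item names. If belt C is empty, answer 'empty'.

Answer: flask beam reel hook keg

Derivation:
Tick 1: prefer A, take flask from A; A=[reel,keg] B=[beam,hook,disk,wedge,lathe,axle] C=[flask]
Tick 2: prefer B, take beam from B; A=[reel,keg] B=[hook,disk,wedge,lathe,axle] C=[flask,beam]
Tick 3: prefer A, take reel from A; A=[keg] B=[hook,disk,wedge,lathe,axle] C=[flask,beam,reel]
Tick 4: prefer B, take hook from B; A=[keg] B=[disk,wedge,lathe,axle] C=[flask,beam,reel,hook]
Tick 5: prefer A, take keg from A; A=[-] B=[disk,wedge,lathe,axle] C=[flask,beam,reel,hook,keg]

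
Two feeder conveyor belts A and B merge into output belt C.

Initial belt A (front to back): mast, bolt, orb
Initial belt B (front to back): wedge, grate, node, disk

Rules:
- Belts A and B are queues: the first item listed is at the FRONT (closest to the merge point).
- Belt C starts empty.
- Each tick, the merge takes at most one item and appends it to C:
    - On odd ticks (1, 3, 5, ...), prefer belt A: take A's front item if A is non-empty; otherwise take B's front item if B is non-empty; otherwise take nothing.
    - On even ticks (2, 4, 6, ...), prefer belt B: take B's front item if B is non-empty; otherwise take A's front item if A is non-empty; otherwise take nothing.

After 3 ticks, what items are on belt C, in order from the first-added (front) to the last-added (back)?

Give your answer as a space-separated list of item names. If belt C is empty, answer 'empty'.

Answer: mast wedge bolt

Derivation:
Tick 1: prefer A, take mast from A; A=[bolt,orb] B=[wedge,grate,node,disk] C=[mast]
Tick 2: prefer B, take wedge from B; A=[bolt,orb] B=[grate,node,disk] C=[mast,wedge]
Tick 3: prefer A, take bolt from A; A=[orb] B=[grate,node,disk] C=[mast,wedge,bolt]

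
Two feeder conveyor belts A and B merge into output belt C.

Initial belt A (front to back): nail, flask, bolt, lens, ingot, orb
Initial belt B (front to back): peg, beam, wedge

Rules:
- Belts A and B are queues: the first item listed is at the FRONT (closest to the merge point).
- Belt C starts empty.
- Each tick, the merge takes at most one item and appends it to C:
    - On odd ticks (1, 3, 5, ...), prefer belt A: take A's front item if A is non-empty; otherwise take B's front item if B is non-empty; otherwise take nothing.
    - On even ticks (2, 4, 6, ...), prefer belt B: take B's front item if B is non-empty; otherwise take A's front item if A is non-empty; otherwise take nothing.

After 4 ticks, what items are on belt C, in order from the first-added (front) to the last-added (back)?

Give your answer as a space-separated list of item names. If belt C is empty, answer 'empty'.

Answer: nail peg flask beam

Derivation:
Tick 1: prefer A, take nail from A; A=[flask,bolt,lens,ingot,orb] B=[peg,beam,wedge] C=[nail]
Tick 2: prefer B, take peg from B; A=[flask,bolt,lens,ingot,orb] B=[beam,wedge] C=[nail,peg]
Tick 3: prefer A, take flask from A; A=[bolt,lens,ingot,orb] B=[beam,wedge] C=[nail,peg,flask]
Tick 4: prefer B, take beam from B; A=[bolt,lens,ingot,orb] B=[wedge] C=[nail,peg,flask,beam]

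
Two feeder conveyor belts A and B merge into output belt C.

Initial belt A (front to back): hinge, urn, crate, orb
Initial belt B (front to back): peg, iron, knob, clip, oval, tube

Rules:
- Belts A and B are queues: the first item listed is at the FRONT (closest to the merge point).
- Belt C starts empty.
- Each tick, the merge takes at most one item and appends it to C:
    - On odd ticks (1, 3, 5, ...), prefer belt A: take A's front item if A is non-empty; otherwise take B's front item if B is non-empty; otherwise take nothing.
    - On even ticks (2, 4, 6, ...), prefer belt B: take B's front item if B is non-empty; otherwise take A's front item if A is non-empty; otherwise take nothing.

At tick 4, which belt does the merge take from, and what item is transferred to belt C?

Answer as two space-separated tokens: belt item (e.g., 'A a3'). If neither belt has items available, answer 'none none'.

Answer: B iron

Derivation:
Tick 1: prefer A, take hinge from A; A=[urn,crate,orb] B=[peg,iron,knob,clip,oval,tube] C=[hinge]
Tick 2: prefer B, take peg from B; A=[urn,crate,orb] B=[iron,knob,clip,oval,tube] C=[hinge,peg]
Tick 3: prefer A, take urn from A; A=[crate,orb] B=[iron,knob,clip,oval,tube] C=[hinge,peg,urn]
Tick 4: prefer B, take iron from B; A=[crate,orb] B=[knob,clip,oval,tube] C=[hinge,peg,urn,iron]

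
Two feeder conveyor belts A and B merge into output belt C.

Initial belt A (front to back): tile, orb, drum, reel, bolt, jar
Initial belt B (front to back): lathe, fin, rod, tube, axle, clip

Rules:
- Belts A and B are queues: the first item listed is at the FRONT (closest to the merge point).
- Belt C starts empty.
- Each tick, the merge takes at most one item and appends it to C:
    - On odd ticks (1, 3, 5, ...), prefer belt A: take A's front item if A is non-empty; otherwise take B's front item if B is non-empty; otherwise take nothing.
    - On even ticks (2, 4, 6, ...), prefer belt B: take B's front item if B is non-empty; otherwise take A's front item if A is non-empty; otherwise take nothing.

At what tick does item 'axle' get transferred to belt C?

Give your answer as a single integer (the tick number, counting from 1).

Tick 1: prefer A, take tile from A; A=[orb,drum,reel,bolt,jar] B=[lathe,fin,rod,tube,axle,clip] C=[tile]
Tick 2: prefer B, take lathe from B; A=[orb,drum,reel,bolt,jar] B=[fin,rod,tube,axle,clip] C=[tile,lathe]
Tick 3: prefer A, take orb from A; A=[drum,reel,bolt,jar] B=[fin,rod,tube,axle,clip] C=[tile,lathe,orb]
Tick 4: prefer B, take fin from B; A=[drum,reel,bolt,jar] B=[rod,tube,axle,clip] C=[tile,lathe,orb,fin]
Tick 5: prefer A, take drum from A; A=[reel,bolt,jar] B=[rod,tube,axle,clip] C=[tile,lathe,orb,fin,drum]
Tick 6: prefer B, take rod from B; A=[reel,bolt,jar] B=[tube,axle,clip] C=[tile,lathe,orb,fin,drum,rod]
Tick 7: prefer A, take reel from A; A=[bolt,jar] B=[tube,axle,clip] C=[tile,lathe,orb,fin,drum,rod,reel]
Tick 8: prefer B, take tube from B; A=[bolt,jar] B=[axle,clip] C=[tile,lathe,orb,fin,drum,rod,reel,tube]
Tick 9: prefer A, take bolt from A; A=[jar] B=[axle,clip] C=[tile,lathe,orb,fin,drum,rod,reel,tube,bolt]
Tick 10: prefer B, take axle from B; A=[jar] B=[clip] C=[tile,lathe,orb,fin,drum,rod,reel,tube,bolt,axle]

Answer: 10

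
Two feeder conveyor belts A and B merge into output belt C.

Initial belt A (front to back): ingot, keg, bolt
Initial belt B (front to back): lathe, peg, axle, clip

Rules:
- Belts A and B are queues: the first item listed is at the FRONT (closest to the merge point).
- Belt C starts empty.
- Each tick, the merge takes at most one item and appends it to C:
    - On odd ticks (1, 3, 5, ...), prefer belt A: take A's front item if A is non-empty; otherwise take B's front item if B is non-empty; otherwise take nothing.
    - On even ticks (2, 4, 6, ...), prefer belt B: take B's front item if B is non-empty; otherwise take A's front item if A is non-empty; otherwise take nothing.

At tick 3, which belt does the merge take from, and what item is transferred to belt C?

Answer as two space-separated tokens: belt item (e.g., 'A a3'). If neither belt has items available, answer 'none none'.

Tick 1: prefer A, take ingot from A; A=[keg,bolt] B=[lathe,peg,axle,clip] C=[ingot]
Tick 2: prefer B, take lathe from B; A=[keg,bolt] B=[peg,axle,clip] C=[ingot,lathe]
Tick 3: prefer A, take keg from A; A=[bolt] B=[peg,axle,clip] C=[ingot,lathe,keg]

Answer: A keg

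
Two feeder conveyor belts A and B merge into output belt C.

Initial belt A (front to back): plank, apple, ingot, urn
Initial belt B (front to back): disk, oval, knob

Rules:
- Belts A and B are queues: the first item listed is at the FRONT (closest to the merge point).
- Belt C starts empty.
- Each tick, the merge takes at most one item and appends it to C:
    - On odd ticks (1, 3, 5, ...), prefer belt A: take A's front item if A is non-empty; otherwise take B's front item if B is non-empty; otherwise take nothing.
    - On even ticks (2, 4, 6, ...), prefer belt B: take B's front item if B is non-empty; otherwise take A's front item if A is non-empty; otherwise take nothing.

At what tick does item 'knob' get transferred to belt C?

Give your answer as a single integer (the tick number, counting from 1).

Tick 1: prefer A, take plank from A; A=[apple,ingot,urn] B=[disk,oval,knob] C=[plank]
Tick 2: prefer B, take disk from B; A=[apple,ingot,urn] B=[oval,knob] C=[plank,disk]
Tick 3: prefer A, take apple from A; A=[ingot,urn] B=[oval,knob] C=[plank,disk,apple]
Tick 4: prefer B, take oval from B; A=[ingot,urn] B=[knob] C=[plank,disk,apple,oval]
Tick 5: prefer A, take ingot from A; A=[urn] B=[knob] C=[plank,disk,apple,oval,ingot]
Tick 6: prefer B, take knob from B; A=[urn] B=[-] C=[plank,disk,apple,oval,ingot,knob]

Answer: 6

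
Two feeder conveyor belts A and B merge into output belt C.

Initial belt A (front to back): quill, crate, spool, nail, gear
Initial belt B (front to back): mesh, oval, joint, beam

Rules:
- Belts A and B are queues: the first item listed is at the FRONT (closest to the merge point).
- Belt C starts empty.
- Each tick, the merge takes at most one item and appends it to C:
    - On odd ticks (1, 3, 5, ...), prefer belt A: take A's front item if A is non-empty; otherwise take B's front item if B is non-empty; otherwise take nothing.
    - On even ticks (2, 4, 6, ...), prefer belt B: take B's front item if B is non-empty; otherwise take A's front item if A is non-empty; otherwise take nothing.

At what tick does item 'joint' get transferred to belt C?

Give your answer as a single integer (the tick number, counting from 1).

Answer: 6

Derivation:
Tick 1: prefer A, take quill from A; A=[crate,spool,nail,gear] B=[mesh,oval,joint,beam] C=[quill]
Tick 2: prefer B, take mesh from B; A=[crate,spool,nail,gear] B=[oval,joint,beam] C=[quill,mesh]
Tick 3: prefer A, take crate from A; A=[spool,nail,gear] B=[oval,joint,beam] C=[quill,mesh,crate]
Tick 4: prefer B, take oval from B; A=[spool,nail,gear] B=[joint,beam] C=[quill,mesh,crate,oval]
Tick 5: prefer A, take spool from A; A=[nail,gear] B=[joint,beam] C=[quill,mesh,crate,oval,spool]
Tick 6: prefer B, take joint from B; A=[nail,gear] B=[beam] C=[quill,mesh,crate,oval,spool,joint]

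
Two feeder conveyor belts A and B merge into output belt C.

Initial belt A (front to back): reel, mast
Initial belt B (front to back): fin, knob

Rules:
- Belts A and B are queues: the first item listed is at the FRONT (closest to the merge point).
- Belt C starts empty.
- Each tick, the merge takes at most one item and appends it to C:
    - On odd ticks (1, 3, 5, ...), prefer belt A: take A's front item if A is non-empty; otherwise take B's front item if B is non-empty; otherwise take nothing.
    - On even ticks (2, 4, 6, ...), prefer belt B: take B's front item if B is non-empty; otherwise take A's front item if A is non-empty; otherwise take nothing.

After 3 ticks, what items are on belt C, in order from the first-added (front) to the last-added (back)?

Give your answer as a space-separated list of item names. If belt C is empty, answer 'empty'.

Answer: reel fin mast

Derivation:
Tick 1: prefer A, take reel from A; A=[mast] B=[fin,knob] C=[reel]
Tick 2: prefer B, take fin from B; A=[mast] B=[knob] C=[reel,fin]
Tick 3: prefer A, take mast from A; A=[-] B=[knob] C=[reel,fin,mast]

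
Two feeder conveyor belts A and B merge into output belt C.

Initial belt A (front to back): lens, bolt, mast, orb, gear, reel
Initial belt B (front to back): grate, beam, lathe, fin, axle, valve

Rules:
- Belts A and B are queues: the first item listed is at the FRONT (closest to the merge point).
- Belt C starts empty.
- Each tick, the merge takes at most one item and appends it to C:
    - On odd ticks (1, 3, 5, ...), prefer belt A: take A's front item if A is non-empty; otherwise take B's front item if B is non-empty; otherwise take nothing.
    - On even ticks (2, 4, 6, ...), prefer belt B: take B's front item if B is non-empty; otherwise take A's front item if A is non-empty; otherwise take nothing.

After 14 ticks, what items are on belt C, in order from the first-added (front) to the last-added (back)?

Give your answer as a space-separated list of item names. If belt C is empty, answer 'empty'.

Answer: lens grate bolt beam mast lathe orb fin gear axle reel valve

Derivation:
Tick 1: prefer A, take lens from A; A=[bolt,mast,orb,gear,reel] B=[grate,beam,lathe,fin,axle,valve] C=[lens]
Tick 2: prefer B, take grate from B; A=[bolt,mast,orb,gear,reel] B=[beam,lathe,fin,axle,valve] C=[lens,grate]
Tick 3: prefer A, take bolt from A; A=[mast,orb,gear,reel] B=[beam,lathe,fin,axle,valve] C=[lens,grate,bolt]
Tick 4: prefer B, take beam from B; A=[mast,orb,gear,reel] B=[lathe,fin,axle,valve] C=[lens,grate,bolt,beam]
Tick 5: prefer A, take mast from A; A=[orb,gear,reel] B=[lathe,fin,axle,valve] C=[lens,grate,bolt,beam,mast]
Tick 6: prefer B, take lathe from B; A=[orb,gear,reel] B=[fin,axle,valve] C=[lens,grate,bolt,beam,mast,lathe]
Tick 7: prefer A, take orb from A; A=[gear,reel] B=[fin,axle,valve] C=[lens,grate,bolt,beam,mast,lathe,orb]
Tick 8: prefer B, take fin from B; A=[gear,reel] B=[axle,valve] C=[lens,grate,bolt,beam,mast,lathe,orb,fin]
Tick 9: prefer A, take gear from A; A=[reel] B=[axle,valve] C=[lens,grate,bolt,beam,mast,lathe,orb,fin,gear]
Tick 10: prefer B, take axle from B; A=[reel] B=[valve] C=[lens,grate,bolt,beam,mast,lathe,orb,fin,gear,axle]
Tick 11: prefer A, take reel from A; A=[-] B=[valve] C=[lens,grate,bolt,beam,mast,lathe,orb,fin,gear,axle,reel]
Tick 12: prefer B, take valve from B; A=[-] B=[-] C=[lens,grate,bolt,beam,mast,lathe,orb,fin,gear,axle,reel,valve]
Tick 13: prefer A, both empty, nothing taken; A=[-] B=[-] C=[lens,grate,bolt,beam,mast,lathe,orb,fin,gear,axle,reel,valve]
Tick 14: prefer B, both empty, nothing taken; A=[-] B=[-] C=[lens,grate,bolt,beam,mast,lathe,orb,fin,gear,axle,reel,valve]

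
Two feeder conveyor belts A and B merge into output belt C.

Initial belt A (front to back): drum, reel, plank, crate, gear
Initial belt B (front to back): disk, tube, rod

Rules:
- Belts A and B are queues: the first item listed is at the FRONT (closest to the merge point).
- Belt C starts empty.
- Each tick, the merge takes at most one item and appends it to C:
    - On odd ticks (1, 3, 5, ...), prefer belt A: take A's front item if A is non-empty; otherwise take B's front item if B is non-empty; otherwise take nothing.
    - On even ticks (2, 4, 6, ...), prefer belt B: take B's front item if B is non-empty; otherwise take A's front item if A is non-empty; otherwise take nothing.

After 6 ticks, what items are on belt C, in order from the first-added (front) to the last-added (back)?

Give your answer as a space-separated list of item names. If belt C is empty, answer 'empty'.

Answer: drum disk reel tube plank rod

Derivation:
Tick 1: prefer A, take drum from A; A=[reel,plank,crate,gear] B=[disk,tube,rod] C=[drum]
Tick 2: prefer B, take disk from B; A=[reel,plank,crate,gear] B=[tube,rod] C=[drum,disk]
Tick 3: prefer A, take reel from A; A=[plank,crate,gear] B=[tube,rod] C=[drum,disk,reel]
Tick 4: prefer B, take tube from B; A=[plank,crate,gear] B=[rod] C=[drum,disk,reel,tube]
Tick 5: prefer A, take plank from A; A=[crate,gear] B=[rod] C=[drum,disk,reel,tube,plank]
Tick 6: prefer B, take rod from B; A=[crate,gear] B=[-] C=[drum,disk,reel,tube,plank,rod]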